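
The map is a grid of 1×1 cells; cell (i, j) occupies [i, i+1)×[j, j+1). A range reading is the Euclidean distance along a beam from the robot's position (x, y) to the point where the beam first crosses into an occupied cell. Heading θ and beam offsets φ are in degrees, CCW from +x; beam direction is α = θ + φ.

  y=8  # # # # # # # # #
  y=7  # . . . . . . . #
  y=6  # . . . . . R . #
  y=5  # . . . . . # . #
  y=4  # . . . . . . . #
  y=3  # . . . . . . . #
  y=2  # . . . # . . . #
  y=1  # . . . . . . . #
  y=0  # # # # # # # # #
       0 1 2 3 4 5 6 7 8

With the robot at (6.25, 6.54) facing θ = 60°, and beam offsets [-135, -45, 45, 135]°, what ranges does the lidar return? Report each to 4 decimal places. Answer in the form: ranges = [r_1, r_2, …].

ranges = [0.5590, 1.8117, 1.5115, 5.4352]

beam 1: φ=-135°, α=285°
  direction (0.2588, -0.9659); cell (6,6); t to first gridline: x 2.8978, y 0.5590 (then +3.8637 / +1.0353)
    (6,5) via y @ 0.5590  # hit
  → r_1 = 0.5590
beam 2: φ=-45°, α=15°
  direction (0.9659, 0.2588); cell (6,6); t to first gridline: x 0.7765, y 1.7773 (then +1.0353 / +3.8637)
    (7,6) via x @ 0.7765
    (7,7) via y @ 1.7773
    (8,7) via x @ 1.8117  # hit
  → r_2 = 1.8117
beam 3: φ=45°, α=105°
  direction (-0.2588, 0.9659); cell (6,6); t to first gridline: x 0.9659, y 0.4762 (then +3.8637 / +1.0353)
    (6,7) via y @ 0.4762
    (5,7) via x @ 0.9659
    (5,8) via y @ 1.5115  # hit
  → r_3 = 1.5115
beam 4: φ=135°, α=195°
  direction (-0.9659, -0.2588); cell (6,6); t to first gridline: x 0.2588, y 2.0864 (then +1.0353 / +3.8637)
    (5,6) via x @ 0.2588
    (4,6) via x @ 1.2941
    (4,5) via y @ 2.0864
    (3,5) via x @ 2.3294
    (2,5) via x @ 3.3646
    (1,5) via x @ 4.3999
    (0,5) via x @ 5.4352  # hit
  → r_4 = 5.4352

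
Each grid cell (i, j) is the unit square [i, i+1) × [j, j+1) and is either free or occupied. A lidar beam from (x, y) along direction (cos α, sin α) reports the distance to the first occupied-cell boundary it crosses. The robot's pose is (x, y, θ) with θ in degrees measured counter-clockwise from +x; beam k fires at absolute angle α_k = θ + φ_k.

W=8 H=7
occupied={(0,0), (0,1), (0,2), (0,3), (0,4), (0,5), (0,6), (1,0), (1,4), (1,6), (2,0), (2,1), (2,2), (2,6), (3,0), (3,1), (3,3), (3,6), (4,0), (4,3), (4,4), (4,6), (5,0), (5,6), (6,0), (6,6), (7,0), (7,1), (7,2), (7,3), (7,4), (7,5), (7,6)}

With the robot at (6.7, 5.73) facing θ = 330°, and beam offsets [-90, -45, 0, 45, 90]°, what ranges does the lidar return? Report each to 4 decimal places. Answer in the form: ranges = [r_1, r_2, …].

ranges = [5.4000, 1.1591, 0.3464, 0.3106, 0.3118]

beam 1: φ=-90°, α=240°
  cosα=-0.5000 sinα=-0.8660 | (6,5) | tMaxX 1.4000 tMaxY 0.8429 | tΔX 2.0000 tΔY 1.1547
    t=0.8429 [y] (6,4)
    t=1.4000 [x] (5,4)
    t=1.9976 [y] (5,3)
    t=3.1523 [y] (5,2)
    t=3.4000 [x] (4,2)
    t=4.3070 [y] (4,1)
    t=5.4000 [x] (3,1) — stop
  → r_1 = 5.4000
beam 2: φ=-45°, α=285°
  cosα=0.2588 sinα=-0.9659 | (6,5) | tMaxX 1.1591 tMaxY 0.7558 | tΔX 3.8637 tΔY 1.0353
    t=0.7558 [y] (6,4)
    t=1.1591 [x] (7,4) — stop
  → r_2 = 1.1591
beam 3: φ=0°, α=330°
  cosα=0.8660 sinα=-0.5000 | (6,5) | tMaxX 0.3464 tMaxY 1.4600 | tΔX 1.1547 tΔY 2.0000
    t=0.3464 [x] (7,5) — stop
  → r_3 = 0.3464
beam 4: φ=45°, α=15°
  cosα=0.9659 sinα=0.2588 | (6,5) | tMaxX 0.3106 tMaxY 1.0432 | tΔX 1.0353 tΔY 3.8637
    t=0.3106 [x] (7,5) — stop
  → r_4 = 0.3106
beam 5: φ=90°, α=60°
  cosα=0.5000 sinα=0.8660 | (6,5) | tMaxX 0.6000 tMaxY 0.3118 | tΔX 2.0000 tΔY 1.1547
    t=0.3118 [y] (6,6) — stop
  → r_5 = 0.3118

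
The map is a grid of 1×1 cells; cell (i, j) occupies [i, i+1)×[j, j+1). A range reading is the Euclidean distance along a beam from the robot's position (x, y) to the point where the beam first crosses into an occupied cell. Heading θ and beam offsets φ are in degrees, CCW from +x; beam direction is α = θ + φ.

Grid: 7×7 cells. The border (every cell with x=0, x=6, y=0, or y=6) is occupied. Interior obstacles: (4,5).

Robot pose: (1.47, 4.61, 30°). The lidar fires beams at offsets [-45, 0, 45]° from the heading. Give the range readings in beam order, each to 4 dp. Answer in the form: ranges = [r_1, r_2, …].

beam 1: φ=-45°, α=345°
  direction (0.9659, -0.2588); cell (1,4); t to first gridline: x 0.5487, y 2.3569 (then +1.0353 / +3.8637)
    (2,4) via x @ 0.5487
    (3,4) via x @ 1.5840
    (3,3) via y @ 2.3569
    (4,3) via x @ 2.6192
    (5,3) via x @ 3.6545
    (6,3) via x @ 4.6898  # hit
  → r_1 = 4.6898
beam 2: φ=0°, α=30°
  direction (0.8660, 0.5000); cell (1,4); t to first gridline: x 0.6120, y 0.7800 (then +1.1547 / +2.0000)
    (2,4) via x @ 0.6120
    (2,5) via y @ 0.7800
    (3,5) via x @ 1.7667
    (3,6) via y @ 2.7800  # hit
  → r_2 = 2.7800
beam 3: φ=45°, α=75°
  direction (0.2588, 0.9659); cell (1,4); t to first gridline: x 2.0478, y 0.4038 (then +3.8637 / +1.0353)
    (1,5) via y @ 0.4038
    (1,6) via y @ 1.4390  # hit
  → r_3 = 1.4390

ranges = [4.6898, 2.7800, 1.4390]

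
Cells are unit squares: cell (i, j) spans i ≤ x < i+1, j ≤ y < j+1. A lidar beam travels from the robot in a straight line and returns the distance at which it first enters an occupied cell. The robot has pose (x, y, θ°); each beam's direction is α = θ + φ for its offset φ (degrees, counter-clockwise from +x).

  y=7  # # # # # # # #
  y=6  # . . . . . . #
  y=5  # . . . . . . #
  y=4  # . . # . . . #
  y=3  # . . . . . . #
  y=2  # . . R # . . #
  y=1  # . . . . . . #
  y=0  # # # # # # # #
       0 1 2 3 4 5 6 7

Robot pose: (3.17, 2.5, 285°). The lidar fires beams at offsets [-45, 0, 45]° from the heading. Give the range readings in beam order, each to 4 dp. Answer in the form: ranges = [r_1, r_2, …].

ranges = [1.7321, 1.5529, 0.9584]

beam 1: φ=-45°, α=240°
  cosα=-0.5000 sinα=-0.8660 | (3,2) | tMaxX 0.3400 tMaxY 0.5774 | tΔX 2.0000 tΔY 1.1547
    t=0.3400 [x] (2,2)
    t=0.5774 [y] (2,1)
    t=1.7321 [y] (2,0) — stop
  → r_1 = 1.7321
beam 2: φ=0°, α=285°
  cosα=0.2588 sinα=-0.9659 | (3,2) | tMaxX 3.2069 tMaxY 0.5176 | tΔX 3.8637 tΔY 1.0353
    t=0.5176 [y] (3,1)
    t=1.5529 [y] (3,0) — stop
  → r_2 = 1.5529
beam 3: φ=45°, α=330°
  cosα=0.8660 sinα=-0.5000 | (3,2) | tMaxX 0.9584 tMaxY 1.0000 | tΔX 1.1547 tΔY 2.0000
    t=0.9584 [x] (4,2) — stop
  → r_3 = 0.9584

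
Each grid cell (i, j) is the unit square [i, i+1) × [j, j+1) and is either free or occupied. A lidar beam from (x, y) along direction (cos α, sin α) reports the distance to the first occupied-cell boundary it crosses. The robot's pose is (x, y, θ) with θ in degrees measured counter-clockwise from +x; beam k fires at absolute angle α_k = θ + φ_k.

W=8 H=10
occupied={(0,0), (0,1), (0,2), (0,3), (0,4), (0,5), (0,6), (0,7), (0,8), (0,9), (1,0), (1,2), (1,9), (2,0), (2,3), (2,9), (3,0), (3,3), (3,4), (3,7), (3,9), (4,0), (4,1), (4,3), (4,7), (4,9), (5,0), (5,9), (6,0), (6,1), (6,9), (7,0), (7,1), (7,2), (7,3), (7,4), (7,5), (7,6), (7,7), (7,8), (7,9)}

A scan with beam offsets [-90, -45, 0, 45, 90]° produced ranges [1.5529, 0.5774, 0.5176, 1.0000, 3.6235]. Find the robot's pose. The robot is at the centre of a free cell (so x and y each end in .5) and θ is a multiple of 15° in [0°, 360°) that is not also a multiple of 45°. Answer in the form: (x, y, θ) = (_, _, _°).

(x, y, θ) = (1.5, 7.5, 195°)

Enumerate (i+0.5, j+0.5, θ) over the 39 free cells and 16 admissible headings. For each, cast all 5 beams and compare to the given ranges.
  (4.5, 4.5, 345°): beam 1 = 0.5176 ≠ 1.5529 ✗
  (5.5, 3.5, 210°): beam 1 = 4.0415 ≠ 1.5529 ✗
  (4.5, 6.5, 150°): beam 1 = 0.5774 ≠ 1.5529 ✗
  (1.5, 6.5, 60°): beam 1 = 6.3509 ≠ 1.5529 ✗
  …
  (1.5, 7.5, 195°): r_1=1.5529, r_2=0.5774, r_3=0.5176, r_4=1.0000, r_5=3.6235 — all match ✓
No second candidate reproduces the full scan.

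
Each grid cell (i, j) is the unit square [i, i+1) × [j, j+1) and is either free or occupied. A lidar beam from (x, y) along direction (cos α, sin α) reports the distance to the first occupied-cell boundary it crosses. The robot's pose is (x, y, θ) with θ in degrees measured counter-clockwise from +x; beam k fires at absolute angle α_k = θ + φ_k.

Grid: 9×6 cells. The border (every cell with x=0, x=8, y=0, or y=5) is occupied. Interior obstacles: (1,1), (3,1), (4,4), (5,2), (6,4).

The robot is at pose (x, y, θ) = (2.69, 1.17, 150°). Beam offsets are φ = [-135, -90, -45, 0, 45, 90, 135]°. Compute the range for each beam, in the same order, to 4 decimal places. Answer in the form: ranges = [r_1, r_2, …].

ranges = [0.3209, 0.6200, 3.9651, 0.7967, 0.6568, 0.1963, 0.1760]

beam 1: φ=-135°, α=15°
  d=(0.9659,0.2588)  start (2,1)  tX=0.3209 tY=3.2069  stride 1/|dx|=1.0353 1/|dy|=3.8637
    cross x-line → (3,1), t=0.3209 (wall)
  → r_1 = 0.3209
beam 2: φ=-90°, α=60°
  d=(0.5000,0.8660)  start (2,1)  tX=0.6200 tY=0.9584  stride 1/|dx|=2.0000 1/|dy|=1.1547
    cross x-line → (3,1), t=0.6200 (wall)
  → r_2 = 0.6200
beam 3: φ=-45°, α=105°
  d=(-0.2588,0.9659)  start (2,1)  tX=2.6660 tY=0.8593  stride 1/|dx|=3.8637 1/|dy|=1.0353
    cross y-line → (2,2), t=0.8593
    cross y-line → (2,3), t=1.8946
    cross x-line → (1,3), t=2.6660
    cross y-line → (1,4), t=2.9298
    cross y-line → (1,5), t=3.9651 (wall)
  → r_3 = 3.9651
beam 4: φ=0°, α=150°
  d=(-0.8660,0.5000)  start (2,1)  tX=0.7967 tY=1.6600  stride 1/|dx|=1.1547 1/|dy|=2.0000
    cross x-line → (1,1), t=0.7967 (wall)
  → r_4 = 0.7967
beam 5: φ=45°, α=195°
  d=(-0.9659,-0.2588)  start (2,1)  tX=0.7143 tY=0.6568  stride 1/|dx|=1.0353 1/|dy|=3.8637
    cross y-line → (2,0), t=0.6568 (wall)
  → r_5 = 0.6568
beam 6: φ=90°, α=240°
  d=(-0.5000,-0.8660)  start (2,1)  tX=1.3800 tY=0.1963  stride 1/|dx|=2.0000 1/|dy|=1.1547
    cross y-line → (2,0), t=0.1963 (wall)
  → r_6 = 0.1963
beam 7: φ=135°, α=285°
  d=(0.2588,-0.9659)  start (2,1)  tX=1.1977 tY=0.1760  stride 1/|dx|=3.8637 1/|dy|=1.0353
    cross y-line → (2,0), t=0.1760 (wall)
  → r_7 = 0.1760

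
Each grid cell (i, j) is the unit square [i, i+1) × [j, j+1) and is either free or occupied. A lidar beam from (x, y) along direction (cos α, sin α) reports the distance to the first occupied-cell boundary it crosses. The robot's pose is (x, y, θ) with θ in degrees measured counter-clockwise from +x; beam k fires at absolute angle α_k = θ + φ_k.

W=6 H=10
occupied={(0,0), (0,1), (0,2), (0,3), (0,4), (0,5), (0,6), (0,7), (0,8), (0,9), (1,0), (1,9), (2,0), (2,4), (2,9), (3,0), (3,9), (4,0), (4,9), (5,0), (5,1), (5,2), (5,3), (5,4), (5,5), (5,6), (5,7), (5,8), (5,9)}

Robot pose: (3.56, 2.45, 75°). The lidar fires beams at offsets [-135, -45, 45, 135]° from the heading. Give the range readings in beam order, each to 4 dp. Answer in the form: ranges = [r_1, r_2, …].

ranges = [1.6743, 1.6628, 1.7898, 2.9000]

beam 1: φ=-135°, α=300°
  d=(0.5000,-0.8660)  start (3,2)  tX=0.8800 tY=0.5196  stride 1/|dx|=2.0000 1/|dy|=1.1547
    cross y-line → (3,1), t=0.5196
    cross x-line → (4,1), t=0.8800
    cross y-line → (4,0), t=1.6743 (wall)
  → r_1 = 1.6743
beam 2: φ=-45°, α=30°
  d=(0.8660,0.5000)  start (3,2)  tX=0.5081 tY=1.1000  stride 1/|dx|=1.1547 1/|dy|=2.0000
    cross x-line → (4,2), t=0.5081
    cross y-line → (4,3), t=1.1000
    cross x-line → (5,3), t=1.6628 (wall)
  → r_2 = 1.6628
beam 3: φ=45°, α=120°
  d=(-0.5000,0.8660)  start (3,2)  tX=1.1200 tY=0.6351  stride 1/|dx|=2.0000 1/|dy|=1.1547
    cross y-line → (3,3), t=0.6351
    cross x-line → (2,3), t=1.1200
    cross y-line → (2,4), t=1.7898 (wall)
  → r_3 = 1.7898
beam 4: φ=135°, α=210°
  d=(-0.8660,-0.5000)  start (3,2)  tX=0.6466 tY=0.9000  stride 1/|dx|=1.1547 1/|dy|=2.0000
    cross x-line → (2,2), t=0.6466
    cross y-line → (2,1), t=0.9000
    cross x-line → (1,1), t=1.8013
    cross y-line → (1,0), t=2.9000 (wall)
  → r_4 = 2.9000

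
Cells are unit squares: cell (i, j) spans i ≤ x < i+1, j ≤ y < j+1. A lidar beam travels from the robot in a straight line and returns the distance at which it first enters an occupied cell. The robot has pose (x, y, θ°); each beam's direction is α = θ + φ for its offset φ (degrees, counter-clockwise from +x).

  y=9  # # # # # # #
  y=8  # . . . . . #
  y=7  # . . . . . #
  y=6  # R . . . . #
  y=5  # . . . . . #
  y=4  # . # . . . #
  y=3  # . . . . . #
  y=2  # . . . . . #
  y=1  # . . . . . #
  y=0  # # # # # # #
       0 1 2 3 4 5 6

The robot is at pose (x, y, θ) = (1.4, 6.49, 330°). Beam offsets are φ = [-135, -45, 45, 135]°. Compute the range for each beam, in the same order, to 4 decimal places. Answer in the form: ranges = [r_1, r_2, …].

beam 1: φ=-135°, α=195°
  direction (-0.9659, -0.2588); cell (1,6); t to first gridline: x 0.4141, y 1.8932 (then +1.0353 / +3.8637)
    (0,6) via x @ 0.4141  # hit
  → r_1 = 0.4141
beam 2: φ=-45°, α=285°
  direction (0.2588, -0.9659); cell (1,6); t to first gridline: x 2.3182, y 0.5073 (then +3.8637 / +1.0353)
    (1,5) via y @ 0.5073
    (1,4) via y @ 1.5426
    (2,4) via x @ 2.3182  # hit
  → r_2 = 2.3182
beam 3: φ=45°, α=15°
  direction (0.9659, 0.2588); cell (1,6); t to first gridline: x 0.6212, y 1.9705 (then +1.0353 / +3.8637)
    (2,6) via x @ 0.6212
    (3,6) via x @ 1.6564
    (3,7) via y @ 1.9705
    (4,7) via x @ 2.6917
    (5,7) via x @ 3.7270
    (6,7) via x @ 4.7623  # hit
  → r_3 = 4.7623
beam 4: φ=135°, α=105°
  direction (-0.2588, 0.9659); cell (1,6); t to first gridline: x 1.5455, y 0.5280 (then +3.8637 / +1.0353)
    (1,7) via y @ 0.5280
    (0,7) via x @ 1.5455  # hit
  → r_4 = 1.5455

ranges = [0.4141, 2.3182, 4.7623, 1.5455]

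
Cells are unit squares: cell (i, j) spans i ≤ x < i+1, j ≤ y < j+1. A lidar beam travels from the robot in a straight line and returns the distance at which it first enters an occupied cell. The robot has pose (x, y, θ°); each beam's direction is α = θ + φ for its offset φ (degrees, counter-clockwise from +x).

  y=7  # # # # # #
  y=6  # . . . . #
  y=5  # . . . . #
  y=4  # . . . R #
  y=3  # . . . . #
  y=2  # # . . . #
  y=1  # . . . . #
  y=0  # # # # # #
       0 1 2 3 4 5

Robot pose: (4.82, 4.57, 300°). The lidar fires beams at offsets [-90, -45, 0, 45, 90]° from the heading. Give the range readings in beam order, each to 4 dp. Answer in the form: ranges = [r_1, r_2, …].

beam 1: φ=-90°, α=210°
  dir = (cos 210°, sin 210°) = (-0.8660, -0.5000); from cell (4,4)
  next x-line at t=0.9469, next y-line at t=1.1400; Δt_x=1.1547, Δt_y=2.0000
    x: enter (3,4) at t=0.9469
    y: enter (3,3) at t=1.1400
    x: enter (2,3) at t=2.1016
    y: enter (2,2) at t=3.1400
    x: enter (1,2) at t=3.2563 ← occupied
  → r_1 = 3.2563
beam 2: φ=-45°, α=255°
  dir = (cos 255°, sin 255°) = (-0.2588, -0.9659); from cell (4,4)
  next x-line at t=3.1682, next y-line at t=0.5901; Δt_x=3.8637, Δt_y=1.0353
    y: enter (4,3) at t=0.5901
    y: enter (4,2) at t=1.6254
    y: enter (4,1) at t=2.6607
    x: enter (3,1) at t=3.1682
    y: enter (3,0) at t=3.6959 ← occupied
  → r_2 = 3.6959
beam 3: φ=0°, α=300°
  dir = (cos 300°, sin 300°) = (0.5000, -0.8660); from cell (4,4)
  next x-line at t=0.3600, next y-line at t=0.6582; Δt_x=2.0000, Δt_y=1.1547
    x: enter (5,4) at t=0.3600 ← occupied
  → r_3 = 0.3600
beam 4: φ=45°, α=345°
  dir = (cos 345°, sin 345°) = (0.9659, -0.2588); from cell (4,4)
  next x-line at t=0.1863, next y-line at t=2.2023; Δt_x=1.0353, Δt_y=3.8637
    x: enter (5,4) at t=0.1863 ← occupied
  → r_4 = 0.1863
beam 5: φ=90°, α=30°
  dir = (cos 30°, sin 30°) = (0.8660, 0.5000); from cell (4,4)
  next x-line at t=0.2078, next y-line at t=0.8600; Δt_x=1.1547, Δt_y=2.0000
    x: enter (5,4) at t=0.2078 ← occupied
  → r_5 = 0.2078

ranges = [3.2563, 3.6959, 0.3600, 0.1863, 0.2078]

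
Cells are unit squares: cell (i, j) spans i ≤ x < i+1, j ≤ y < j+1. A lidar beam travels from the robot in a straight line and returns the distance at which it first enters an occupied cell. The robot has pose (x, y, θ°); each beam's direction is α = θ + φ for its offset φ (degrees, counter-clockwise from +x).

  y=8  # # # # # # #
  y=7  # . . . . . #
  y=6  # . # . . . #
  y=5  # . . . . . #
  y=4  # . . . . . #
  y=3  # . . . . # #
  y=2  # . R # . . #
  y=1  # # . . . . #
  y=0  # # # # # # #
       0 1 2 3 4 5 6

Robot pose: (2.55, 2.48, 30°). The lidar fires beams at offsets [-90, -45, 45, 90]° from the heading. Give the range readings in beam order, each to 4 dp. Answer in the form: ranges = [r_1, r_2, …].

beam 1: φ=-90°, α=300°
  d=(0.5000,-0.8660)  start (2,2)  tX=0.9000 tY=0.5543  stride 1/|dx|=2.0000 1/|dy|=1.1547
    cross y-line → (2,1), t=0.5543
    cross x-line → (3,1), t=0.9000
    cross y-line → (3,0), t=1.7090 (wall)
  → r_1 = 1.7090
beam 2: φ=-45°, α=345°
  d=(0.9659,-0.2588)  start (2,2)  tX=0.4659 tY=1.8546  stride 1/|dx|=1.0353 1/|dy|=3.8637
    cross x-line → (3,2), t=0.4659 (wall)
  → r_2 = 0.4659
beam 3: φ=45°, α=75°
  d=(0.2588,0.9659)  start (2,2)  tX=1.7387 tY=0.5383  stride 1/|dx|=3.8637 1/|dy|=1.0353
    cross y-line → (2,3), t=0.5383
    cross y-line → (2,4), t=1.5736
    cross x-line → (3,4), t=1.7387
    cross y-line → (3,5), t=2.6089
    cross y-line → (3,6), t=3.6442
    cross y-line → (3,7), t=4.6794
    cross x-line → (4,7), t=5.6024
    cross y-line → (4,8), t=5.7147 (wall)
  → r_3 = 5.7147
beam 4: φ=90°, α=120°
  d=(-0.5000,0.8660)  start (2,2)  tX=1.1000 tY=0.6004  stride 1/|dx|=2.0000 1/|dy|=1.1547
    cross y-line → (2,3), t=0.6004
    cross x-line → (1,3), t=1.1000
    cross y-line → (1,4), t=1.7551
    cross y-line → (1,5), t=2.9098
    cross x-line → (0,5), t=3.1000 (wall)
  → r_4 = 3.1000

ranges = [1.7090, 0.4659, 5.7147, 3.1000]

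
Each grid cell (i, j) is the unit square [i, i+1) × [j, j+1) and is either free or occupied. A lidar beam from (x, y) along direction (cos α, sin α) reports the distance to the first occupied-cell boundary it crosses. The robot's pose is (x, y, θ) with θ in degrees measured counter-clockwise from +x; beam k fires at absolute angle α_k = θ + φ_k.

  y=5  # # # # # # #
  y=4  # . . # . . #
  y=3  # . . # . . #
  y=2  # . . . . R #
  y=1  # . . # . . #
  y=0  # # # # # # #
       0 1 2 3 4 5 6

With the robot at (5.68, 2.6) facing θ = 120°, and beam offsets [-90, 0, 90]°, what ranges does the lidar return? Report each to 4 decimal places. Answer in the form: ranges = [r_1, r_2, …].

ranges = [0.3695, 2.7713, 1.9399]

beam 1: φ=-90°, α=30°
  direction (0.8660, 0.5000); cell (5,2); t to first gridline: x 0.3695, y 0.8000 (then +1.1547 / +2.0000)
    (6,2) via x @ 0.3695  # hit
  → r_1 = 0.3695
beam 2: φ=0°, α=120°
  direction (-0.5000, 0.8660); cell (5,2); t to first gridline: x 1.3600, y 0.4619 (then +2.0000 / +1.1547)
    (5,3) via y @ 0.4619
    (4,3) via x @ 1.3600
    (4,4) via y @ 1.6166
    (4,5) via y @ 2.7713  # hit
  → r_2 = 2.7713
beam 3: φ=90°, α=210°
  direction (-0.8660, -0.5000); cell (5,2); t to first gridline: x 0.7852, y 1.2000 (then +1.1547 / +2.0000)
    (4,2) via x @ 0.7852
    (4,1) via y @ 1.2000
    (3,1) via x @ 1.9399  # hit
  → r_3 = 1.9399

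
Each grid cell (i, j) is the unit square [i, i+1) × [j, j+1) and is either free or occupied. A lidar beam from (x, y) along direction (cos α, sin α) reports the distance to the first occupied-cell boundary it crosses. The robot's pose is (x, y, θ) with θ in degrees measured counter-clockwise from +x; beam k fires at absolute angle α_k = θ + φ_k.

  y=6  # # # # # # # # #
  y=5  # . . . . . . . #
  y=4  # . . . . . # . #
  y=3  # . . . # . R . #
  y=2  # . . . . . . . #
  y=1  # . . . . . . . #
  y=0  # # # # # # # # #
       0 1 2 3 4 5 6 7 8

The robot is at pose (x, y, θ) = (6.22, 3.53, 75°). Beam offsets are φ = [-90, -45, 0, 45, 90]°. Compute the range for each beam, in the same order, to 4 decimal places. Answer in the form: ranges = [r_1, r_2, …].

ranges = [1.8428, 2.0554, 0.4866, 2.8521, 1.2630]

beam 1: φ=-90°, α=345°
  dir = (cos 345°, sin 345°) = (0.9659, -0.2588); from cell (6,3)
  next x-line at t=0.8075, next y-line at t=2.0478; Δt_x=1.0353, Δt_y=3.8637
    x: enter (7,3) at t=0.8075
    x: enter (8,3) at t=1.8428 ← occupied
  → r_1 = 1.8428
beam 2: φ=-45°, α=30°
  dir = (cos 30°, sin 30°) = (0.8660, 0.5000); from cell (6,3)
  next x-line at t=0.9007, next y-line at t=0.9400; Δt_x=1.1547, Δt_y=2.0000
    x: enter (7,3) at t=0.9007
    y: enter (7,4) at t=0.9400
    x: enter (8,4) at t=2.0554 ← occupied
  → r_2 = 2.0554
beam 3: φ=0°, α=75°
  dir = (cos 75°, sin 75°) = (0.2588, 0.9659); from cell (6,3)
  next x-line at t=3.0137, next y-line at t=0.4866; Δt_x=3.8637, Δt_y=1.0353
    y: enter (6,4) at t=0.4866 ← occupied
  → r_3 = 0.4866
beam 4: φ=45°, α=120°
  dir = (cos 120°, sin 120°) = (-0.5000, 0.8660); from cell (6,3)
  next x-line at t=0.4400, next y-line at t=0.5427; Δt_x=2.0000, Δt_y=1.1547
    x: enter (5,3) at t=0.4400
    y: enter (5,4) at t=0.5427
    y: enter (5,5) at t=1.6974
    x: enter (4,5) at t=2.4400
    y: enter (4,6) at t=2.8521 ← occupied
  → r_4 = 2.8521
beam 5: φ=90°, α=165°
  dir = (cos 165°, sin 165°) = (-0.9659, 0.2588); from cell (6,3)
  next x-line at t=0.2278, next y-line at t=1.8159; Δt_x=1.0353, Δt_y=3.8637
    x: enter (5,3) at t=0.2278
    x: enter (4,3) at t=1.2630 ← occupied
  → r_5 = 1.2630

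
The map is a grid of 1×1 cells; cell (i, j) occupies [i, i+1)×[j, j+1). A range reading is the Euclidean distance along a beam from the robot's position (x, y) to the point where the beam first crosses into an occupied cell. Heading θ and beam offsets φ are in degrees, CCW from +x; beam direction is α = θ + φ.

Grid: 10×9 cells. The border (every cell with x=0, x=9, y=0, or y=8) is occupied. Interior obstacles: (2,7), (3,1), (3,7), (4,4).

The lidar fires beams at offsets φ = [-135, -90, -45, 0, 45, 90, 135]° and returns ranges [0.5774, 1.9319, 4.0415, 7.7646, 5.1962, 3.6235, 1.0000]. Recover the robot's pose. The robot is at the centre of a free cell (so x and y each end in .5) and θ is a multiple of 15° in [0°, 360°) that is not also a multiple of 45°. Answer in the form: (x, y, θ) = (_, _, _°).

Enumerate (i+0.5, j+0.5, θ) over the 52 free cells and 16 admissible headings. For each, cast all 7 beams and compare to the given ranges.
  (4.5, 7.5, 210°): beam 1 = 0.5176 ≠ 0.5774 ✗
  (1.5, 7.5, 240°): beam 1 = 0.5176 ≠ 0.5774 ✗
  (1.5, 6.5, 165°): beam 1 = 1.0000 ≠ 0.5774 ✗
  (5.5, 3.5, 255°): beam 1 = 1.0000 ≠ 0.5774 ✗
  …
  (8.5, 4.5, 165°): r_1=0.5774, r_2=1.9319, r_3=4.0415, r_4=7.7646, r_5=5.1962, r_6=3.6235, r_7=1.0000 — all match ✓
No second candidate reproduces the full scan.

(x, y, θ) = (8.5, 4.5, 165°)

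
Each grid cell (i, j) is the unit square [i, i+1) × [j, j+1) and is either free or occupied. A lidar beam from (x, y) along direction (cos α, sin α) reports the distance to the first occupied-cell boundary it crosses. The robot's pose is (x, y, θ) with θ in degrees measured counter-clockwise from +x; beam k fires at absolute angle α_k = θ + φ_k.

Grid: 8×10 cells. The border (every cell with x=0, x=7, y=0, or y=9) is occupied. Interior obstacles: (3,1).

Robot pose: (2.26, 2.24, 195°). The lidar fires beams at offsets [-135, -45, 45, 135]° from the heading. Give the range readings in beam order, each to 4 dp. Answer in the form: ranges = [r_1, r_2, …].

ranges = [7.8058, 1.4549, 1.4318, 0.8545]

beam 1: φ=-135°, α=60°
  cosα=0.5000 sinα=0.8660 | (2,2) | tMaxX 1.4800 tMaxY 0.8776 | tΔX 2.0000 tΔY 1.1547
    t=0.8776 [y] (2,3)
    t=1.4800 [x] (3,3)
    t=2.0323 [y] (3,4)
    t=3.1870 [y] (3,5)
    t=3.4800 [x] (4,5)
    t=4.3417 [y] (4,6)
    t=5.4800 [x] (5,6)
    t=5.4964 [y] (5,7)
    t=6.6511 [y] (5,8)
    t=7.4800 [x] (6,8)
    t=7.8058 [y] (6,9) — stop
  → r_1 = 7.8058
beam 2: φ=-45°, α=150°
  cosα=-0.8660 sinα=0.5000 | (2,2) | tMaxX 0.3002 tMaxY 1.5200 | tΔX 1.1547 tΔY 2.0000
    t=0.3002 [x] (1,2)
    t=1.4549 [x] (0,2) — stop
  → r_2 = 1.4549
beam 3: φ=45°, α=240°
  cosα=-0.5000 sinα=-0.8660 | (2,2) | tMaxX 0.5200 tMaxY 0.2771 | tΔX 2.0000 tΔY 1.1547
    t=0.2771 [y] (2,1)
    t=0.5200 [x] (1,1)
    t=1.4318 [y] (1,0) — stop
  → r_3 = 1.4318
beam 4: φ=135°, α=330°
  cosα=0.8660 sinα=-0.5000 | (2,2) | tMaxX 0.8545 tMaxY 0.4800 | tΔX 1.1547 tΔY 2.0000
    t=0.4800 [y] (2,1)
    t=0.8545 [x] (3,1) — stop
  → r_4 = 0.8545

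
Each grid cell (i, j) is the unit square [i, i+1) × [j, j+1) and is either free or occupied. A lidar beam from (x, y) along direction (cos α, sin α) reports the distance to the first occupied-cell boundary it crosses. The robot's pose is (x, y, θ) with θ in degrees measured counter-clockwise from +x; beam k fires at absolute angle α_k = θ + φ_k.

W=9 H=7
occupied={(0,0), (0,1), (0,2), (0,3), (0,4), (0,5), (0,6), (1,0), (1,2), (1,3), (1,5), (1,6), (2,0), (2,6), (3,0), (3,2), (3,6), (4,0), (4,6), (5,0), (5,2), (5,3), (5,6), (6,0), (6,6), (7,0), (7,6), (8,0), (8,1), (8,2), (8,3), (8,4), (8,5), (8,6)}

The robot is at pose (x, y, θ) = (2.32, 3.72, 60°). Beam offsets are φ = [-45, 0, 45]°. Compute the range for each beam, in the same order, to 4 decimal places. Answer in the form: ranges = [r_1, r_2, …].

beam 1: φ=-45°, α=15°
  dir = (cos 15°, sin 15°) = (0.9659, 0.2588); from cell (2,3)
  next x-line at t=0.7040, next y-line at t=1.0818; Δt_x=1.0353, Δt_y=3.8637
    x: enter (3,3) at t=0.7040
    y: enter (3,4) at t=1.0818
    x: enter (4,4) at t=1.7393
    x: enter (5,4) at t=2.7745
    x: enter (6,4) at t=3.8098
    x: enter (7,4) at t=4.8451
    y: enter (7,5) at t=4.9455
    x: enter (8,5) at t=5.8804 ← occupied
  → r_1 = 5.8804
beam 2: φ=0°, α=60°
  dir = (cos 60°, sin 60°) = (0.5000, 0.8660); from cell (2,3)
  next x-line at t=1.3600, next y-line at t=0.3233; Δt_x=2.0000, Δt_y=1.1547
    y: enter (2,4) at t=0.3233
    x: enter (3,4) at t=1.3600
    y: enter (3,5) at t=1.4780
    y: enter (3,6) at t=2.6327 ← occupied
  → r_2 = 2.6327
beam 3: φ=45°, α=105°
  dir = (cos 105°, sin 105°) = (-0.2588, 0.9659); from cell (2,3)
  next x-line at t=1.2364, next y-line at t=0.2899; Δt_x=3.8637, Δt_y=1.0353
    y: enter (2,4) at t=0.2899
    x: enter (1,4) at t=1.2364
    y: enter (1,5) at t=1.3252 ← occupied
  → r_3 = 1.3252

ranges = [5.8804, 2.6327, 1.3252]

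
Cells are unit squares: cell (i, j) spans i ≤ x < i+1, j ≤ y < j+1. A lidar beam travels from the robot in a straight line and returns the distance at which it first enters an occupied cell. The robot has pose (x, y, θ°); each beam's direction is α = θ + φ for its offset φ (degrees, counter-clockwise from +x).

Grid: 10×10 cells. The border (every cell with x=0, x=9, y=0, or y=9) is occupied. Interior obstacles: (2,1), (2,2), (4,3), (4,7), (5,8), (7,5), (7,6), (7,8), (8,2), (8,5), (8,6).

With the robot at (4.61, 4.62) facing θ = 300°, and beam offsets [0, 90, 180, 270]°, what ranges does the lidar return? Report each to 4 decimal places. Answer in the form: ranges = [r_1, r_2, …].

ranges = [0.7159, 2.7597, 5.0576, 4.1685]

beam 1: φ=0°, α=300°
  direction (0.5000, -0.8660); cell (4,4); t to first gridline: x 0.7800, y 0.7159 (then +2.0000 / +1.1547)
    (4,3) via y @ 0.7159  # hit
  → r_1 = 0.7159
beam 2: φ=90°, α=30°
  direction (0.8660, 0.5000); cell (4,4); t to first gridline: x 0.4503, y 0.7600 (then +1.1547 / +2.0000)
    (5,4) via x @ 0.4503
    (5,5) via y @ 0.7600
    (6,5) via x @ 1.6050
    (7,5) via x @ 2.7597  # hit
  → r_2 = 2.7597
beam 3: φ=180°, α=120°
  direction (-0.5000, 0.8660); cell (4,4); t to first gridline: x 1.2200, y 0.4388 (then +2.0000 / +1.1547)
    (4,5) via y @ 0.4388
    (3,5) via x @ 1.2200
    (3,6) via y @ 1.5935
    (3,7) via y @ 2.7482
    (2,7) via x @ 3.2200
    (2,8) via y @ 3.9029
    (2,9) via y @ 5.0576  # hit
  → r_3 = 5.0576
beam 4: φ=270°, α=210°
  direction (-0.8660, -0.5000); cell (4,4); t to first gridline: x 0.7044, y 1.2400 (then +1.1547 / +2.0000)
    (3,4) via x @ 0.7044
    (3,3) via y @ 1.2400
    (2,3) via x @ 1.8591
    (1,3) via x @ 3.0138
    (1,2) via y @ 3.2400
    (0,2) via x @ 4.1685  # hit
  → r_4 = 4.1685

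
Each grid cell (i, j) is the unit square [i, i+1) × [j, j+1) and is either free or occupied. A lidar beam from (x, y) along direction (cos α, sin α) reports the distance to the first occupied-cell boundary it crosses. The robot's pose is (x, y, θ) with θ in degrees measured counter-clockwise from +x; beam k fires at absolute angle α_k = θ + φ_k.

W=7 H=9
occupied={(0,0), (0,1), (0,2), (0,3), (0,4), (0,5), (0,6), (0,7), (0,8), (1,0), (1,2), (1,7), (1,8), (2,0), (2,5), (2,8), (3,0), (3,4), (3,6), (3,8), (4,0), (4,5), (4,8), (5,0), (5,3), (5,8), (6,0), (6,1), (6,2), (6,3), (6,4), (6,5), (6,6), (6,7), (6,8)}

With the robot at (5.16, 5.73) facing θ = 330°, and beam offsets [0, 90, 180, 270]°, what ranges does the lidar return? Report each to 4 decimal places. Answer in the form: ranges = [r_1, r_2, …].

ranges = [0.9699, 1.6800, 0.1848, 0.3200]

beam 1: φ=0°, α=330°
  direction (0.8660, -0.5000); cell (5,5); t to first gridline: x 0.9699, y 1.4600 (then +1.1547 / +2.0000)
    (6,5) via x @ 0.9699  # hit
  → r_1 = 0.9699
beam 2: φ=90°, α=60°
  direction (0.5000, 0.8660); cell (5,5); t to first gridline: x 1.6800, y 0.3118 (then +2.0000 / +1.1547)
    (5,6) via y @ 0.3118
    (5,7) via y @ 1.4665
    (6,7) via x @ 1.6800  # hit
  → r_2 = 1.6800
beam 3: φ=180°, α=150°
  direction (-0.8660, 0.5000); cell (5,5); t to first gridline: x 0.1848, y 0.5400 (then +1.1547 / +2.0000)
    (4,5) via x @ 0.1848  # hit
  → r_3 = 0.1848
beam 4: φ=270°, α=240°
  direction (-0.5000, -0.8660); cell (5,5); t to first gridline: x 0.3200, y 0.8429 (then +2.0000 / +1.1547)
    (4,5) via x @ 0.3200  # hit
  → r_4 = 0.3200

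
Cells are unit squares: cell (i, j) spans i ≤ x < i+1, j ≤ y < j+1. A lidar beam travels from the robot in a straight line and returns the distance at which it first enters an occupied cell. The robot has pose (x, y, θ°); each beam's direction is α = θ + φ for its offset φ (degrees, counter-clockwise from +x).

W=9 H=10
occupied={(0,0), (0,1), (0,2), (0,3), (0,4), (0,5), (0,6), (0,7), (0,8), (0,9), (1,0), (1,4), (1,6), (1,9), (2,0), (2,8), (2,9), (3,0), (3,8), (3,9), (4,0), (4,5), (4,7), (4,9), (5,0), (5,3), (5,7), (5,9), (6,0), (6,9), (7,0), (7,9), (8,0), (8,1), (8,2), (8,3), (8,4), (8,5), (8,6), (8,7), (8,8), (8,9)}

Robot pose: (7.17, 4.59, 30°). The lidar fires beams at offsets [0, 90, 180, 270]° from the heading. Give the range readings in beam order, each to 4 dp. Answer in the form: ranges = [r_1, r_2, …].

beam 1: φ=0°, α=30°
  direction (0.8660, 0.5000); cell (7,4); t to first gridline: x 0.9584, y 0.8200 (then +1.1547 / +2.0000)
    (7,5) via y @ 0.8200
    (8,5) via x @ 0.9584  # hit
  → r_1 = 0.9584
beam 2: φ=90°, α=120°
  direction (-0.5000, 0.8660); cell (7,4); t to first gridline: x 0.3400, y 0.4734 (then +2.0000 / +1.1547)
    (6,4) via x @ 0.3400
    (6,5) via y @ 0.4734
    (6,6) via y @ 1.6281
    (5,6) via x @ 2.3400
    (5,7) via y @ 2.7828  # hit
  → r_2 = 2.7828
beam 3: φ=180°, α=210°
  direction (-0.8660, -0.5000); cell (7,4); t to first gridline: x 0.1963, y 1.1800 (then +1.1547 / +2.0000)
    (6,4) via x @ 0.1963
    (6,3) via y @ 1.1800
    (5,3) via x @ 1.3510  # hit
  → r_3 = 1.3510
beam 4: φ=270°, α=300°
  direction (0.5000, -0.8660); cell (7,4); t to first gridline: x 1.6600, y 0.6813 (then +2.0000 / +1.1547)
    (7,3) via y @ 0.6813
    (8,3) via x @ 1.6600  # hit
  → r_4 = 1.6600

ranges = [0.9584, 2.7828, 1.3510, 1.6600]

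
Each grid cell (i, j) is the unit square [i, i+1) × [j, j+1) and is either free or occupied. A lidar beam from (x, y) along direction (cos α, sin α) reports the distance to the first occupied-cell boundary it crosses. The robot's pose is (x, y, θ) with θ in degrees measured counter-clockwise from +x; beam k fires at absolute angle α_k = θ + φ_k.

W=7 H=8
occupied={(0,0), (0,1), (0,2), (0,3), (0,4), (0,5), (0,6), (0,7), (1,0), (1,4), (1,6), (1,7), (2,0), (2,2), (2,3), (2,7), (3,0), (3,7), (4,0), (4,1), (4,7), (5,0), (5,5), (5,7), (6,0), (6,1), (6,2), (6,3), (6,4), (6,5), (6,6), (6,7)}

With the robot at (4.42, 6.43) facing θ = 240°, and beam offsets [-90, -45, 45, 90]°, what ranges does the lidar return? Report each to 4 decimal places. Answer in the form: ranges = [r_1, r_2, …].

ranges = [1.1400, 3.5406, 5.6215, 0.8600]

beam 1: φ=-90°, α=150°
  d=(-0.8660,0.5000)  start (4,6)  tX=0.4850 tY=1.1400  stride 1/|dx|=1.1547 1/|dy|=2.0000
    cross x-line → (3,6), t=0.4850
    cross y-line → (3,7), t=1.1400 (wall)
  → r_1 = 1.1400
beam 2: φ=-45°, α=195°
  d=(-0.9659,-0.2588)  start (4,6)  tX=0.4348 tY=1.6614  stride 1/|dx|=1.0353 1/|dy|=3.8637
    cross x-line → (3,6), t=0.4348
    cross x-line → (2,6), t=1.4701
    cross y-line → (2,5), t=1.6614
    cross x-line → (1,5), t=2.5054
    cross x-line → (0,5), t=3.5406 (wall)
  → r_2 = 3.5406
beam 3: φ=45°, α=285°
  d=(0.2588,-0.9659)  start (4,6)  tX=2.2409 tY=0.4452  stride 1/|dx|=3.8637 1/|dy|=1.0353
    cross y-line → (4,5), t=0.4452
    cross y-line → (4,4), t=1.4804
    cross x-line → (5,4), t=2.2409
    cross y-line → (5,3), t=2.5157
    cross y-line → (5,2), t=3.5510
    cross y-line → (5,1), t=4.5863
    cross y-line → (5,0), t=5.6215 (wall)
  → r_3 = 5.6215
beam 4: φ=90°, α=330°
  d=(0.8660,-0.5000)  start (4,6)  tX=0.6697 tY=0.8600  stride 1/|dx|=1.1547 1/|dy|=2.0000
    cross x-line → (5,6), t=0.6697
    cross y-line → (5,5), t=0.8600 (wall)
  → r_4 = 0.8600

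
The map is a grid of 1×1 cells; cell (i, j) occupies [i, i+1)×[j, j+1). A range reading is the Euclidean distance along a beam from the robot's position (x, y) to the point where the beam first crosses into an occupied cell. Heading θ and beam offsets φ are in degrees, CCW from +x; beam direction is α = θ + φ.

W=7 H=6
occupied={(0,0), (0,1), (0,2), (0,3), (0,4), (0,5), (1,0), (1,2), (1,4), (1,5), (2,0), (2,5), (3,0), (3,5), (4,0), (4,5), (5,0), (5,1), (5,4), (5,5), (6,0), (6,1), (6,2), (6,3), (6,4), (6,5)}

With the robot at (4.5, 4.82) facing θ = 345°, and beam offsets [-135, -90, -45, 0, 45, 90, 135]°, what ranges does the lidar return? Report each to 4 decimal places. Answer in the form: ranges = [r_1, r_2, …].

ranges = [3.6400, 3.9548, 3.0000, 0.5176, 0.3600, 0.1863, 0.2078]

beam 1: φ=-135°, α=210°
  dir = (cos 210°, sin 210°) = (-0.8660, -0.5000); from cell (4,4)
  next x-line at t=0.5774, next y-line at t=1.6400; Δt_x=1.1547, Δt_y=2.0000
    x: enter (3,4) at t=0.5774
    y: enter (3,3) at t=1.6400
    x: enter (2,3) at t=1.7321
    x: enter (1,3) at t=2.8868
    y: enter (1,2) at t=3.6400 ← occupied
  → r_1 = 3.6400
beam 2: φ=-90°, α=255°
  dir = (cos 255°, sin 255°) = (-0.2588, -0.9659); from cell (4,4)
  next x-line at t=1.9319, next y-line at t=0.8489; Δt_x=3.8637, Δt_y=1.0353
    y: enter (4,3) at t=0.8489
    y: enter (4,2) at t=1.8842
    x: enter (3,2) at t=1.9319
    y: enter (3,1) at t=2.9195
    y: enter (3,0) at t=3.9548 ← occupied
  → r_2 = 3.9548
beam 3: φ=-45°, α=300°
  dir = (cos 300°, sin 300°) = (0.5000, -0.8660); from cell (4,4)
  next x-line at t=1.0000, next y-line at t=0.9469; Δt_x=2.0000, Δt_y=1.1547
    y: enter (4,3) at t=0.9469
    x: enter (5,3) at t=1.0000
    y: enter (5,2) at t=2.1016
    x: enter (6,2) at t=3.0000 ← occupied
  → r_3 = 3.0000
beam 4: φ=0°, α=345°
  dir = (cos 345°, sin 345°) = (0.9659, -0.2588); from cell (4,4)
  next x-line at t=0.5176, next y-line at t=3.1682; Δt_x=1.0353, Δt_y=3.8637
    x: enter (5,4) at t=0.5176 ← occupied
  → r_4 = 0.5176
beam 5: φ=45°, α=30°
  dir = (cos 30°, sin 30°) = (0.8660, 0.5000); from cell (4,4)
  next x-line at t=0.5774, next y-line at t=0.3600; Δt_x=1.1547, Δt_y=2.0000
    y: enter (4,5) at t=0.3600 ← occupied
  → r_5 = 0.3600
beam 6: φ=90°, α=75°
  dir = (cos 75°, sin 75°) = (0.2588, 0.9659); from cell (4,4)
  next x-line at t=1.9319, next y-line at t=0.1863; Δt_x=3.8637, Δt_y=1.0353
    y: enter (4,5) at t=0.1863 ← occupied
  → r_6 = 0.1863
beam 7: φ=135°, α=120°
  dir = (cos 120°, sin 120°) = (-0.5000, 0.8660); from cell (4,4)
  next x-line at t=1.0000, next y-line at t=0.2078; Δt_x=2.0000, Δt_y=1.1547
    y: enter (4,5) at t=0.2078 ← occupied
  → r_7 = 0.2078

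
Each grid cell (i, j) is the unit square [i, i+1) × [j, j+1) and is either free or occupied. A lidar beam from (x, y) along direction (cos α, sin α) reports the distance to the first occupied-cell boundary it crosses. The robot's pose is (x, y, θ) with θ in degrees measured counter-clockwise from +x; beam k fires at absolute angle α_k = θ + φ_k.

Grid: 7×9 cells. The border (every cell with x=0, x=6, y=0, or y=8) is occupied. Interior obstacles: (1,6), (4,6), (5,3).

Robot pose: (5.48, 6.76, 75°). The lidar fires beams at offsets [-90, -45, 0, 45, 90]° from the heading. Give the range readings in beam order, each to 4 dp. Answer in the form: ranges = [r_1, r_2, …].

ranges = [0.5383, 0.6004, 1.2837, 1.4318, 0.4969]

beam 1: φ=-90°, α=345°
  d=(0.9659,-0.2588)  start (5,6)  tX=0.5383 tY=2.9364  stride 1/|dx|=1.0353 1/|dy|=3.8637
    cross x-line → (6,6), t=0.5383 (wall)
  → r_1 = 0.5383
beam 2: φ=-45°, α=30°
  d=(0.8660,0.5000)  start (5,6)  tX=0.6004 tY=0.4800  stride 1/|dx|=1.1547 1/|dy|=2.0000
    cross y-line → (5,7), t=0.4800
    cross x-line → (6,7), t=0.6004 (wall)
  → r_2 = 0.6004
beam 3: φ=0°, α=75°
  d=(0.2588,0.9659)  start (5,6)  tX=2.0091 tY=0.2485  stride 1/|dx|=3.8637 1/|dy|=1.0353
    cross y-line → (5,7), t=0.2485
    cross y-line → (5,8), t=1.2837 (wall)
  → r_3 = 1.2837
beam 4: φ=45°, α=120°
  d=(-0.5000,0.8660)  start (5,6)  tX=0.9600 tY=0.2771  stride 1/|dx|=2.0000 1/|dy|=1.1547
    cross y-line → (5,7), t=0.2771
    cross x-line → (4,7), t=0.9600
    cross y-line → (4,8), t=1.4318 (wall)
  → r_4 = 1.4318
beam 5: φ=90°, α=165°
  d=(-0.9659,0.2588)  start (5,6)  tX=0.4969 tY=0.9273  stride 1/|dx|=1.0353 1/|dy|=3.8637
    cross x-line → (4,6), t=0.4969 (wall)
  → r_5 = 0.4969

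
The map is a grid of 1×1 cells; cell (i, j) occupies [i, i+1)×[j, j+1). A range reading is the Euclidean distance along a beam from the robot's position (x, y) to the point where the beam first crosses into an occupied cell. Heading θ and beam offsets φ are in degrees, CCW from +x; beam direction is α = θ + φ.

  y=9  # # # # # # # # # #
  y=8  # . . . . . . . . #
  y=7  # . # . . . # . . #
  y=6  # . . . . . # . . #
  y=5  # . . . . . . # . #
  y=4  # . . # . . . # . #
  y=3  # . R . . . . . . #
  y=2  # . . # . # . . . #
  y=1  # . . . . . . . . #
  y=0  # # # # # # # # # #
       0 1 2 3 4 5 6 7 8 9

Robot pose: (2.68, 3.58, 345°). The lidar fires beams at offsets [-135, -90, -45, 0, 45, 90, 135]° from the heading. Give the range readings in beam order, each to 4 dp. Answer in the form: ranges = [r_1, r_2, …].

ranges = [1.9399, 2.6710, 0.6697, 2.4018, 0.8400, 1.2364, 3.3600]

beam 1: φ=-135°, α=210°
  cosα=-0.8660 sinα=-0.5000 | (2,3) | tMaxX 0.7852 tMaxY 1.1600 | tΔX 1.1547 tΔY 2.0000
    t=0.7852 [x] (1,3)
    t=1.1600 [y] (1,2)
    t=1.9399 [x] (0,2) — stop
  → r_1 = 1.9399
beam 2: φ=-90°, α=255°
  cosα=-0.2588 sinα=-0.9659 | (2,3) | tMaxX 2.6273 tMaxY 0.6005 | tΔX 3.8637 tΔY 1.0353
    t=0.6005 [y] (2,2)
    t=1.6357 [y] (2,1)
    t=2.6273 [x] (1,1)
    t=2.6710 [y] (1,0) — stop
  → r_2 = 2.6710
beam 3: φ=-45°, α=300°
  cosα=0.5000 sinα=-0.8660 | (2,3) | tMaxX 0.6400 tMaxY 0.6697 | tΔX 2.0000 tΔY 1.1547
    t=0.6400 [x] (3,3)
    t=0.6697 [y] (3,2) — stop
  → r_3 = 0.6697
beam 4: φ=0°, α=345°
  cosα=0.9659 sinα=-0.2588 | (2,3) | tMaxX 0.3313 tMaxY 2.2409 | tΔX 1.0353 tΔY 3.8637
    t=0.3313 [x] (3,3)
    t=1.3666 [x] (4,3)
    t=2.2409 [y] (4,2)
    t=2.4018 [x] (5,2) — stop
  → r_4 = 2.4018
beam 5: φ=45°, α=30°
  cosα=0.8660 sinα=0.5000 | (2,3) | tMaxX 0.3695 tMaxY 0.8400 | tΔX 1.1547 tΔY 2.0000
    t=0.3695 [x] (3,3)
    t=0.8400 [y] (3,4) — stop
  → r_5 = 0.8400
beam 6: φ=90°, α=75°
  cosα=0.2588 sinα=0.9659 | (2,3) | tMaxX 1.2364 tMaxY 0.4348 | tΔX 3.8637 tΔY 1.0353
    t=0.4348 [y] (2,4)
    t=1.2364 [x] (3,4) — stop
  → r_6 = 1.2364
beam 7: φ=135°, α=120°
  cosα=-0.5000 sinα=0.8660 | (2,3) | tMaxX 1.3600 tMaxY 0.4850 | tΔX 2.0000 tΔY 1.1547
    t=0.4850 [y] (2,4)
    t=1.3600 [x] (1,4)
    t=1.6397 [y] (1,5)
    t=2.7944 [y] (1,6)
    t=3.3600 [x] (0,6) — stop
  → r_7 = 3.3600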